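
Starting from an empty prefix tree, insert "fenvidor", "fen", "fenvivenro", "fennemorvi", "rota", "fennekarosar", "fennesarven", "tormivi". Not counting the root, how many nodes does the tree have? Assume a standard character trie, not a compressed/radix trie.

44

Trace insertions, counting only characters that open a new branch:
  "fenvidor" → 8 new (f, e, n, v, i, d, o, r)
  "fen" → prefix "fen" already present; 0 new (none)
  "fenvivenro" → prefix "fenvi" already present; 5 new (v, e, n, r, o)
  "fennemorvi" → prefix "fen" already present; 7 new (n, e, m, o, r, v, i)
  "rota" → 4 new (r, o, t, a)
  "fennekarosar" → prefix "fenne" already present; 7 new (k, a, r, o, s, a, r)
  "fennesarven" → prefix "fenne" already present; 6 new (s, a, r, v, e, n)
  "tormivi" → 7 new (t, o, r, m, i, v, i)
Total nodes = 8 + 0 + 5 + 7 + 4 + 7 + 6 + 7 = 44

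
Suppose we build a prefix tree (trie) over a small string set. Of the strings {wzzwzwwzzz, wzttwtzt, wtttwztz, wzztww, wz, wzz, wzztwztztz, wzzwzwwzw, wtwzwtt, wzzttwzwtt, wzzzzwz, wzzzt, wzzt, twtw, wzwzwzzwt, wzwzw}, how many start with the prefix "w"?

15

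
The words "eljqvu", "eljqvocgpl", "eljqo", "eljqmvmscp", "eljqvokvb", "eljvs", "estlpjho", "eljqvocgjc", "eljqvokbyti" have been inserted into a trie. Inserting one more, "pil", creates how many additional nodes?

Nothing in the trie begins with "p"; the whole of "pil" is new.
3 − 0 = 3 new nodes.

3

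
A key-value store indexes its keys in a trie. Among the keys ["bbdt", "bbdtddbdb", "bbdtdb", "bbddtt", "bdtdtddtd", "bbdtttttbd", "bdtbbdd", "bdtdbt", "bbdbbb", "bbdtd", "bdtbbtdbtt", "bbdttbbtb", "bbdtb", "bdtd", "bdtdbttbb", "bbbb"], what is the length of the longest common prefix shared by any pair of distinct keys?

6

The deepest shared node is where two words last agree before diverging.
e.g. "bdtdbt" and "bdtdbttbb" share the prefix "bdtdbt" of length 6; no pair shares a longer one.
Longest shared-prefix length: 6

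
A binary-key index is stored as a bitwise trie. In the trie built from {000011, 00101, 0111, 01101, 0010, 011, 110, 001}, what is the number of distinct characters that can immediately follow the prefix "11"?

The children of the "11" node are the distinct next characters among strings starting with "11".
Distinct next characters after "11": 0.
That node has 1 child edge.

1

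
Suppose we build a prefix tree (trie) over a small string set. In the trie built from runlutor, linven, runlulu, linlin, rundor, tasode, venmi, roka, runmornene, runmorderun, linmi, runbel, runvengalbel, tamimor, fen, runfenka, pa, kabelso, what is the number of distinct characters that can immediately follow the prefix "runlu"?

2

The children of the "runlu" node are the distinct next characters among strings starting with "runlu".
Distinct next characters after "runlu": l, t.
That node has 2 child edges.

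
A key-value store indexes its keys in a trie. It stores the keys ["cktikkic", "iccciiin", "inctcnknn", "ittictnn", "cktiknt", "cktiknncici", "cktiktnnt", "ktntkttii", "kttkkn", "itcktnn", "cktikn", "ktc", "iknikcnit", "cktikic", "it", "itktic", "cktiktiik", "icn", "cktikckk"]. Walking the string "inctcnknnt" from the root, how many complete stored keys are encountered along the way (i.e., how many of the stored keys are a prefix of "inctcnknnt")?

1

Walk "inctcnknnt" from the root; an end-of-word marker is hit whenever a stored word is a prefix of "inctcnknnt".
Prefixes of the query that are stored words: "inctcnknn"
Count: 1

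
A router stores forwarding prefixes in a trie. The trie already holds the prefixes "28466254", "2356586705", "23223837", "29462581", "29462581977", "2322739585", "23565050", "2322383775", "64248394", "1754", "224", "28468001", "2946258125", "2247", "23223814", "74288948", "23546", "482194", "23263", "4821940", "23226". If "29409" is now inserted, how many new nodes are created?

2

Walking "29409" from the root, the first 3 characters ("294") follow existing edges; "0" is the first miss.
So 5 − 3 = 2 new nodes.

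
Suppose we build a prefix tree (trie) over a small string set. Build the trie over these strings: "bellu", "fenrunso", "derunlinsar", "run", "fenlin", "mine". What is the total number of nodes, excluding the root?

34

Insert word by word; a character creates a node only if that edge doesn't already exist:
  "bellu" → 5 new (b, e, l, l, u)
  "fenrunso" → 8 new (f, e, n, r, u, n, s, o)
  "derunlinsar" → 11 new (d, e, r, u, n, l, i, n, s, a, r)
  "run" → 3 new (r, u, n)
  "fenlin" → prefix "fen" already present; 3 new (l, i, n)
  "mine" → 4 new (m, i, n, e)
Total nodes = 5 + 8 + 11 + 3 + 3 + 4 = 34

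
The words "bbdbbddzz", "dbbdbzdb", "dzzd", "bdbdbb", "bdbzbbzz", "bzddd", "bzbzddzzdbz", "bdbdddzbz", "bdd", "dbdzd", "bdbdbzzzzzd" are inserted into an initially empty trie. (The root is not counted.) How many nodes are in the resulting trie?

Insert word by word; a character creates a node only if that edge doesn't already exist:
  "bbdbbddzz" → 9 new (b, b, d, b, b, d, d, z, z)
  "dbbdbzdb" → 8 new (d, b, b, d, b, z, d, b)
  "dzzd" → prefix "d" already present; 3 new (z, z, d)
  "bdbdbb" → prefix "b" already present; 5 new (d, b, d, b, b)
  "bdbzbbzz" → prefix "bdb" already present; 5 new (z, b, b, z, z)
  "bzddd" → prefix "b" already present; 4 new (z, d, d, d)
  "bzbzddzzdbz" → prefix "bz" already present; 9 new (b, z, d, d, z, z, d, b, z)
  "bdbdddzbz" → prefix "bdbd" already present; 5 new (d, d, z, b, z)
  "bdd" → prefix "bd" already present; 1 new (d)
  "dbdzd" → prefix "db" already present; 3 new (d, z, d)
  "bdbdbzzzzzd" → prefix "bdbdb" already present; 6 new (z, z, z, z, z, d)
Total nodes = 9 + 8 + 3 + 5 + 5 + 4 + 9 + 5 + 1 + 3 + 6 = 58

58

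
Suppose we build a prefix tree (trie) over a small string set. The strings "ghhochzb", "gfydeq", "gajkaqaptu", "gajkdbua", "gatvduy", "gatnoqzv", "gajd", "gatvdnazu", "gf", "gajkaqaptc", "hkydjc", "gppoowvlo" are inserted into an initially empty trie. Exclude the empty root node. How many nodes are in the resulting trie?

56

Trace insertions, counting only characters that open a new branch:
  "ghhochzb" → 8 new (g, h, h, o, c, h, z, b)
  "gfydeq" → prefix "g" already present; 5 new (f, y, d, e, q)
  "gajkaqaptu" → prefix "g" already present; 9 new (a, j, k, a, q, a, p, t, u)
  "gajkdbua" → prefix "gajk" already present; 4 new (d, b, u, a)
  "gatvduy" → prefix "ga" already present; 5 new (t, v, d, u, y)
  "gatnoqzv" → prefix "gat" already present; 5 new (n, o, q, z, v)
  "gajd" → prefix "gaj" already present; 1 new (d)
  "gatvdnazu" → prefix "gatvd" already present; 4 new (n, a, z, u)
  "gf" → prefix "gf" already present; 0 new (none)
  "gajkaqaptc" → prefix "gajkaqapt" already present; 1 new (c)
  "hkydjc" → 6 new (h, k, y, d, j, c)
  "gppoowvlo" → prefix "g" already present; 8 new (p, p, o, o, w, v, l, o)
Total nodes = 8 + 5 + 9 + 4 + 5 + 5 + 1 + 4 + 0 + 1 + 6 + 8 = 56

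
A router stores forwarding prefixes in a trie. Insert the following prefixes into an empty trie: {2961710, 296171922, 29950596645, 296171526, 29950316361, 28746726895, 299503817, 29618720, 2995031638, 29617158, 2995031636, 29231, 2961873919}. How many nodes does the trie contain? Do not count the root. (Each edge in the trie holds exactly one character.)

Trace insertions, counting only characters that open a new branch:
  "2961710" → 7 new (2, 9, 6, 1, 7, 1, 0)
  "296171922" → prefix "296171" already present; 3 new (9, 2, 2)
  "29950596645" → prefix "29" already present; 9 new (9, 5, 0, 5, 9, 6, 6, 4, 5)
  "296171526" → prefix "296171" already present; 3 new (5, 2, 6)
  "29950316361" → prefix "29950" already present; 6 new (3, 1, 6, 3, 6, 1)
  "28746726895" → prefix "2" already present; 10 new (8, 7, 4, 6, 7, 2, 6, 8, 9, 5)
  "299503817" → prefix "299503" already present; 3 new (8, 1, 7)
  "29618720" → prefix "2961" already present; 4 new (8, 7, 2, 0)
  "2995031638" → prefix "299503163" already present; 1 new (8)
  "29617158" → prefix "2961715" already present; 1 new (8)
  "2995031636" → prefix "2995031636" already present; 0 new (none)
  "29231" → prefix "29" already present; 3 new (2, 3, 1)
  "2961873919" → prefix "296187" already present; 4 new (3, 9, 1, 9)
Total nodes = 7 + 3 + 9 + 3 + 6 + 10 + 3 + 4 + 1 + 1 + 0 + 3 + 4 = 54

54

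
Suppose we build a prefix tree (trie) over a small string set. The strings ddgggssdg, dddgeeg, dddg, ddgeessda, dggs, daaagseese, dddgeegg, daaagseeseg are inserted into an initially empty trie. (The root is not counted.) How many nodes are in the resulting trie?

34

Trace insertions, counting only characters that open a new branch:
  "ddgggssdg" → 9 new (d, d, g, g, g, s, s, d, g)
  "dddgeeg" → prefix "dd" already present; 5 new (d, g, e, e, g)
  "dddg" → prefix "dddg" already present; 0 new (none)
  "ddgeessda" → prefix "ddg" already present; 6 new (e, e, s, s, d, a)
  "dggs" → prefix "d" already present; 3 new (g, g, s)
  "daaagseese" → prefix "d" already present; 9 new (a, a, a, g, s, e, e, s, e)
  "dddgeegg" → prefix "dddgeeg" already present; 1 new (g)
  "daaagseeseg" → prefix "daaagseese" already present; 1 new (g)
Total nodes = 9 + 5 + 0 + 6 + 3 + 9 + 1 + 1 = 34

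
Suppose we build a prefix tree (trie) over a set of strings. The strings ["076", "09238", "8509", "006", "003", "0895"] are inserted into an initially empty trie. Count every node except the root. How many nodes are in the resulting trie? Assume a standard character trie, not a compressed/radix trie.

Count nodes per top-level branch (shared prefixes stored once):
  '0'-branch (003, 006, 076, 0895, 09238): 13 nodes
  '8'-branch (8509): 4 nodes
Sum: 17

17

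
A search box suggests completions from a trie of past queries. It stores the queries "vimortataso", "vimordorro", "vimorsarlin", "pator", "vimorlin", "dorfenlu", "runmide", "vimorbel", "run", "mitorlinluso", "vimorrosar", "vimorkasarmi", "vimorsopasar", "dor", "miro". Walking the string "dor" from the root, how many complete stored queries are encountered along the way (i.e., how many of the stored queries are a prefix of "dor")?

Check each prefix of "dor" against the stored set — each match is an end-marker on the path.
Prefixes of the query that are stored words: "dor"
Count: 1

1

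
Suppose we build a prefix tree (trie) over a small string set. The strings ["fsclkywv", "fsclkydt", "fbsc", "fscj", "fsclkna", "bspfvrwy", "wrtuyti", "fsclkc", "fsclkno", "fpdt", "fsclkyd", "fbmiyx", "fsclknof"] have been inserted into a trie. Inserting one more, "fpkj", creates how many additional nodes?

The longest prefix of "fpkj" already in the trie is "fp" (length 2).
New nodes needed: |"fpkj"| − 2 = 4 − 2 = 2.

2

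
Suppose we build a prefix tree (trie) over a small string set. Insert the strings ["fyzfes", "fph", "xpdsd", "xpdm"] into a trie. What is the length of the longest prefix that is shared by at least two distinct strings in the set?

3

The deepest shared node is where two words last agree before diverging.
e.g. "xpdm" and "xpdsd" share the prefix "xpd" of length 3; no pair shares a longer one.
Longest shared-prefix length: 3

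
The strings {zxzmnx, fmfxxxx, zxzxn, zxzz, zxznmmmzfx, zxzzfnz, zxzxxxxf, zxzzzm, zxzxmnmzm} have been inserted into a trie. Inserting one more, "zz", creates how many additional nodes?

1

The longest prefix of "zz" already in the trie is "z" (length 1).
Each of the 1 remaining characters creates one node.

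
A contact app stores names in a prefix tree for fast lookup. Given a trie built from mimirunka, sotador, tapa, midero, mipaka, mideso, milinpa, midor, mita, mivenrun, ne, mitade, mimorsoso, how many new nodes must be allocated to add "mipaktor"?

Walking "mipaktor" from the root, the first 5 characters ("mipak") follow existing edges; "t" is the first miss.
New nodes needed: |"mipaktor"| − 5 = 8 − 5 = 3.

3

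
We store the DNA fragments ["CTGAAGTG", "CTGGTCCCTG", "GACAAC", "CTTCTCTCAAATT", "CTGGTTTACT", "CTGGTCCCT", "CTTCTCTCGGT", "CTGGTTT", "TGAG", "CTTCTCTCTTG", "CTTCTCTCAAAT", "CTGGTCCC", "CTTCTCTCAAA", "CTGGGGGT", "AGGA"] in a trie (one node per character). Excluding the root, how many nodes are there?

Insert word by word; a character creates a node only if that edge doesn't already exist:
  "CTGAAGTG" → 8 new (C, T, G, A, A, G, T, G)
  "CTGGTCCCTG" → prefix "CTG" already present; 7 new (G, T, C, C, C, T, G)
  "GACAAC" → 6 new (G, A, C, A, A, C)
  "CTTCTCTCAAATT" → prefix "CT" already present; 11 new (T, C, T, C, T, C, A, A, A, T, T)
  "CTGGTTTACT" → prefix "CTGGT" already present; 5 new (T, T, A, C, T)
  "CTGGTCCCT" → prefix "CTGGTCCCT" already present; 0 new (none)
  "CTTCTCTCGGT" → prefix "CTTCTCTC" already present; 3 new (G, G, T)
  "CTGGTTT" → prefix "CTGGTTT" already present; 0 new (none)
  "TGAG" → 4 new (T, G, A, G)
  "CTTCTCTCTTG" → prefix "CTTCTCTC" already present; 3 new (T, T, G)
  "CTTCTCTCAAAT" → prefix "CTTCTCTCAAAT" already present; 0 new (none)
  "CTGGTCCC" → prefix "CTGGTCCC" already present; 0 new (none)
  "CTTCTCTCAAA" → prefix "CTTCTCTCAAA" already present; 0 new (none)
  "CTGGGGGT" → prefix "CTGG" already present; 4 new (G, G, G, T)
  "AGGA" → 4 new (A, G, G, A)
Total nodes = 8 + 7 + 6 + 11 + 5 + 0 + 3 + 0 + 4 + 3 + 0 + 0 + 0 + 4 + 4 = 55

55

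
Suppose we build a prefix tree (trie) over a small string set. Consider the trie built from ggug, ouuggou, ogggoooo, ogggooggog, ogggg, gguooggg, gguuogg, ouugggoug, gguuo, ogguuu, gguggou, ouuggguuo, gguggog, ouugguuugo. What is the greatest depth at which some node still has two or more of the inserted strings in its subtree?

The deepest shared node is where two words last agree before diverging.
"gguggog" and "gguggou" agree on "gguggo" (6 characters) before diverging; nothing deeper is shared.
Longest shared-prefix length: 6

6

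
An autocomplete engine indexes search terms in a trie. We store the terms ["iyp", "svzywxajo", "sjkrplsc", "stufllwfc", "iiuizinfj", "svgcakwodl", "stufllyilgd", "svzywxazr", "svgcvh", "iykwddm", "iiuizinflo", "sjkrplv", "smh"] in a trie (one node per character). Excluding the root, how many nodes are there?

Insert word by word; a character creates a node only if that edge doesn't already exist:
  "iyp" → 3 new (i, y, p)
  "svzywxajo" → 9 new (s, v, z, y, w, x, a, j, o)
  "sjkrplsc" → prefix "s" already present; 7 new (j, k, r, p, l, s, c)
  "stufllwfc" → prefix "s" already present; 8 new (t, u, f, l, l, w, f, c)
  "iiuizinfj" → prefix "i" already present; 8 new (i, u, i, z, i, n, f, j)
  "svgcakwodl" → prefix "sv" already present; 8 new (g, c, a, k, w, o, d, l)
  "stufllyilgd" → prefix "stufll" already present; 5 new (y, i, l, g, d)
  "svzywxazr" → prefix "svzywxa" already present; 2 new (z, r)
  "svgcvh" → prefix "svgc" already present; 2 new (v, h)
  "iykwddm" → prefix "iy" already present; 5 new (k, w, d, d, m)
  "iiuizinflo" → prefix "iiuizinf" already present; 2 new (l, o)
  "sjkrplv" → prefix "sjkrpl" already present; 1 new (v)
  "smh" → prefix "s" already present; 2 new (m, h)
Total nodes = 3 + 9 + 7 + 8 + 8 + 8 + 5 + 2 + 2 + 5 + 2 + 1 + 2 = 62

62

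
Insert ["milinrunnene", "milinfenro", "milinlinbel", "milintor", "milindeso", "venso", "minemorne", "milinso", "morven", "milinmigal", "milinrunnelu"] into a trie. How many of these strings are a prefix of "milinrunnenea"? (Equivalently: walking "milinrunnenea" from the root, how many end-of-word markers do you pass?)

1

Traverse "milinrunnenea" character by character; count nodes along the way that are marked as word ends.
Prefixes of the query that are stored words: "milinrunnene"
Count: 1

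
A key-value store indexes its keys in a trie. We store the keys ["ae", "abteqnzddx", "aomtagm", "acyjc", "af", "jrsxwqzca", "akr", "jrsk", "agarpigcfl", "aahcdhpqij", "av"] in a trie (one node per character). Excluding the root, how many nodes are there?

For each word, the new-node count is its length minus the longest prefix already in the trie:
  "ae" → 2 new (a, e)
  "abteqnzddx" → prefix "a" already present; 9 new (b, t, e, q, n, z, d, d, x)
  "aomtagm" → prefix "a" already present; 6 new (o, m, t, a, g, m)
  "acyjc" → prefix "a" already present; 4 new (c, y, j, c)
  "af" → prefix "a" already present; 1 new (f)
  "jrsxwqzca" → 9 new (j, r, s, x, w, q, z, c, a)
  "akr" → prefix "a" already present; 2 new (k, r)
  "jrsk" → prefix "jrs" already present; 1 new (k)
  "agarpigcfl" → prefix "a" already present; 9 new (g, a, r, p, i, g, c, f, l)
  "aahcdhpqij" → prefix "a" already present; 9 new (a, h, c, d, h, p, q, i, j)
  "av" → prefix "a" already present; 1 new (v)
Total nodes = 2 + 9 + 6 + 4 + 1 + 9 + 2 + 1 + 9 + 9 + 1 = 53

53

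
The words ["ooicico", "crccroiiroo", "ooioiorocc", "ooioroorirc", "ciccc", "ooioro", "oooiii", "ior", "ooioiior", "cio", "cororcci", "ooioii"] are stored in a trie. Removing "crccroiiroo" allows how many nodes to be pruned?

10

Walk "crccroiiroo" from the leaf back toward the root, removing each node that no remaining word uses.
The suffix "rccroiiroo" (10 nodes) is used only by "crccroiiroo"; the node for "c" still has the child "i", so pruning stops there.
Nodes removed: 10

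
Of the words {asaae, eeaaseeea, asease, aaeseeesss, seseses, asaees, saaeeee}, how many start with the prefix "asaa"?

1

Filter for entries beginning with "asaa":
Words under "asaa": asaae
Count: 1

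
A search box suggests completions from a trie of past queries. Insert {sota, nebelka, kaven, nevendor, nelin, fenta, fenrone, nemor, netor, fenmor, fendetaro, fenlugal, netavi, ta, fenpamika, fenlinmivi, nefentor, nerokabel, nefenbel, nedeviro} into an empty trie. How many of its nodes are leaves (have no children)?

Leaves are exactly the stored words that no other stored word extends.
Those words: "fendetaro", "fenlinmivi", "fenlugal", "fenmor", "fenpamika", "fenrone", "fenta", "kaven", "nebelka", "nedeviro", "nefenbel", "nefentor", "nelin", "nemor", "nerokabel", "netavi", "netor", "nevendor", "sota", "ta"
Leaf count: 20

20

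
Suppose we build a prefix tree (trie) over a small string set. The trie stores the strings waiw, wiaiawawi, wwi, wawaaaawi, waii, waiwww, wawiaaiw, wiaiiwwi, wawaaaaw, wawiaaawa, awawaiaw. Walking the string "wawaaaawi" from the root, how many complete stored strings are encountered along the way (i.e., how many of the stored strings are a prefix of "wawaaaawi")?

2

Traverse "wawaaaawi" character by character; count nodes along the way that are marked as word ends.
Prefixes of the query that are stored words: "wawaaaaw", "wawaaaawi"
Count: 2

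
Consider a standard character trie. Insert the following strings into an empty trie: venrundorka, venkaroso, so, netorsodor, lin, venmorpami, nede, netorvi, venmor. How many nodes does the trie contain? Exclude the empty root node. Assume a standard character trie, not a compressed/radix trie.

43

Trace insertions, counting only characters that open a new branch:
  "venrundorka" → 11 new (v, e, n, r, u, n, d, o, r, k, a)
  "venkaroso" → prefix "ven" already present; 6 new (k, a, r, o, s, o)
  "so" → 2 new (s, o)
  "netorsodor" → 10 new (n, e, t, o, r, s, o, d, o, r)
  "lin" → 3 new (l, i, n)
  "venmorpami" → prefix "ven" already present; 7 new (m, o, r, p, a, m, i)
  "nede" → prefix "ne" already present; 2 new (d, e)
  "netorvi" → prefix "netor" already present; 2 new (v, i)
  "venmor" → prefix "venmor" already present; 0 new (none)
Total nodes = 11 + 6 + 2 + 10 + 3 + 7 + 2 + 2 + 0 = 43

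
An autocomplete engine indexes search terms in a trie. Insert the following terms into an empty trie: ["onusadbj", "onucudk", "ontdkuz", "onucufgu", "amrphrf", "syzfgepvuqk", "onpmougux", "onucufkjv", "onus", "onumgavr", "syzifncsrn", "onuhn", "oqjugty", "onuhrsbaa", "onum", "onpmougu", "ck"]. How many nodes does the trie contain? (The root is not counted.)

Trace insertions, counting only characters that open a new branch:
  "onusadbj" → 8 new (o, n, u, s, a, d, b, j)
  "onucudk" → prefix "onu" already present; 4 new (c, u, d, k)
  "ontdkuz" → prefix "on" already present; 5 new (t, d, k, u, z)
  "onucufgu" → prefix "onucu" already present; 3 new (f, g, u)
  "amrphrf" → 7 new (a, m, r, p, h, r, f)
  "syzfgepvuqk" → 11 new (s, y, z, f, g, e, p, v, u, q, k)
  "onpmougux" → prefix "on" already present; 7 new (p, m, o, u, g, u, x)
  "onucufkjv" → prefix "onucuf" already present; 3 new (k, j, v)
  "onus" → prefix "onus" already present; 0 new (none)
  "onumgavr" → prefix "onu" already present; 5 new (m, g, a, v, r)
  "syzifncsrn" → prefix "syz" already present; 7 new (i, f, n, c, s, r, n)
  "onuhn" → prefix "onu" already present; 2 new (h, n)
  "oqjugty" → prefix "o" already present; 6 new (q, j, u, g, t, y)
  "onuhrsbaa" → prefix "onuh" already present; 5 new (r, s, b, a, a)
  "onum" → prefix "onum" already present; 0 new (none)
  "onpmougu" → prefix "onpmougu" already present; 0 new (none)
  "ck" → 2 new (c, k)
Total nodes = 8 + 4 + 5 + 3 + 7 + 11 + 7 + 3 + 0 + 5 + 7 + 2 + 6 + 5 + 0 + 0 + 2 = 75

75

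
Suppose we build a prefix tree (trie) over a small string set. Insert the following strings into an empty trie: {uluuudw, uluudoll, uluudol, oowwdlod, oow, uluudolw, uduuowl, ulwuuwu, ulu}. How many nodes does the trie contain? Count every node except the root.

31

Count nodes per top-level branch (shared prefixes stored once):
  'o'-branch (oow, oowwdlod): 8 nodes
  'u'-branch (uduuowl, ulu, uluudol, uluudoll, uluudolw, uluuudw, ulwuuwu): 23 nodes
Sum: 31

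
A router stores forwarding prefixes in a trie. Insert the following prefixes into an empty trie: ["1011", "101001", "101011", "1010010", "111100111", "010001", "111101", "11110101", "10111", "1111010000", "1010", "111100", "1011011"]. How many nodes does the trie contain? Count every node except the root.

34

Trie structure (* marks end of a word):
(root)
├─ 0
│  └─ 1
│     └─ 0
│        └─ 0
│           └─ 0
│              └─ 1 *
└─ 1
   ├─ 0
   │  └─ 1
   │     ├─ 0 *
   │     │  ├─ 0
   │     │  │  └─ 1 *
   │     │  │     └─ 0 *
   │     │  └─ 1
   │     │     └─ 1 *
   │     └─ 1 *
   │        ├─ 0
   │        │  └─ 1
   │        │     └─ 1 *
   │        └─ 1 *
   └─ 1
      └─ 1
         └─ 1
            └─ 0
               ├─ 0 *
               │  └─ 1
               │     └─ 1
               │        └─ 1 *
               └─ 1 *
                  └─ 0
                     ├─ 0
                     │  └─ 0
                     │     └─ 0 *
                     └─ 1 *
Counting every labelled node above: 34.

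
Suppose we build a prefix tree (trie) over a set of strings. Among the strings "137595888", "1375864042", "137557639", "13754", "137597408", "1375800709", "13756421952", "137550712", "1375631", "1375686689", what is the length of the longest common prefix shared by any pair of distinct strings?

5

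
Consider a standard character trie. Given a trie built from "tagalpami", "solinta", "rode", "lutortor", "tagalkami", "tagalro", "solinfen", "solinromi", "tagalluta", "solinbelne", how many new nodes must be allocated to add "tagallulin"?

3

Walking "tagallulin" from the root, the first 7 characters ("tagallu") follow existing edges; "l" is the first miss.
New nodes needed: |"tagallulin"| − 7 = 10 − 7 = 3.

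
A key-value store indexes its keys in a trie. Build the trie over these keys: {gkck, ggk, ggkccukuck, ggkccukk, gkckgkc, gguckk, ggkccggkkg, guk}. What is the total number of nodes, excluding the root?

For each word, the new-node count is its length minus the longest prefix already in the trie:
  "gkck" → 4 new (g, k, c, k)
  "ggk" → prefix "g" already present; 2 new (g, k)
  "ggkccukuck" → prefix "ggk" already present; 7 new (c, c, u, k, u, c, k)
  "ggkccukk" → prefix "ggkccuk" already present; 1 new (k)
  "gkckgkc" → prefix "gkck" already present; 3 new (g, k, c)
  "gguckk" → prefix "gg" already present; 4 new (u, c, k, k)
  "ggkccggkkg" → prefix "ggkcc" already present; 5 new (g, g, k, k, g)
  "guk" → prefix "g" already present; 2 new (u, k)
Total nodes = 4 + 2 + 7 + 1 + 3 + 4 + 5 + 2 = 28

28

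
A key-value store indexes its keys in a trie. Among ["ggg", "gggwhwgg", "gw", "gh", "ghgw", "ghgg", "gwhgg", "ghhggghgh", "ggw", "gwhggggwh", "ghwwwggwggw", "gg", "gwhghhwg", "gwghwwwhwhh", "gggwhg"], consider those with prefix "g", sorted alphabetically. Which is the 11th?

gw

Words with prefix "g", in lexicographic order: "gg", "ggg", "gggwhg", "gggwhwgg", "ggw", "gh", "ghgg", "ghgw", "ghhggghgh", "ghwwwggwggw", "gw", "gwghwwwhwhh", "gwhgg", "gwhggggwh", "gwhghhwg"
Position 11: gw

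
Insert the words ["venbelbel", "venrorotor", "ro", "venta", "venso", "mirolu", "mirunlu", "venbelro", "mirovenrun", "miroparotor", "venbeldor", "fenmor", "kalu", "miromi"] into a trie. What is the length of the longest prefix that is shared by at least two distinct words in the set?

The deepest shared node is where two words last agree before diverging.
"venbelbel" and "venbeldor" agree on "venbel" (6 characters) before diverging; nothing deeper is shared.
Longest shared-prefix length: 6

6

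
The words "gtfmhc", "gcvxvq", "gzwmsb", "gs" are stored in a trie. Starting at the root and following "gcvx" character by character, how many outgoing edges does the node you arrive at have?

Follow the path "gcvx" to its node, then look at its outgoing edges.
Characters that immediately follow "gcvx" among the stored strings: {v}.
That node has 1 child edge.

1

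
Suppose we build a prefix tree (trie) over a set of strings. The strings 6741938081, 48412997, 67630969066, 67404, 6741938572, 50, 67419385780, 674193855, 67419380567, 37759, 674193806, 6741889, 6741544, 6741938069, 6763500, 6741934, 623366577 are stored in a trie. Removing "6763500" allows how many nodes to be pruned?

A node on "6763500"'s path can go only if nothing else ends at it or branches off below it.
The suffix "500" (3 nodes) is used only by "6763500"; the node for "6763" still has the child "0", so pruning stops there.
Nodes removed: 3

3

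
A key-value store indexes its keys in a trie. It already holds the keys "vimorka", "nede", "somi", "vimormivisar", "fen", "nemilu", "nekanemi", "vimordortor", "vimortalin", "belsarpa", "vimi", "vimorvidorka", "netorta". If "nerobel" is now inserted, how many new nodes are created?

"ne" is already a path in the trie; the remaining "robel" must be added.
Each of the 5 remaining characters creates one node.

5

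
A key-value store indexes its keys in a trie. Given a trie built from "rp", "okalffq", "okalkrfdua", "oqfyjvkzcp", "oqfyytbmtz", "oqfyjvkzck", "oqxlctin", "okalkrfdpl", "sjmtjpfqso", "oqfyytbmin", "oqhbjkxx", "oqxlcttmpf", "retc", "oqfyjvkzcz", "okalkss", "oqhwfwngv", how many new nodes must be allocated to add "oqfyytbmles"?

Walking "oqfyytbmles" from the root, the first 8 characters ("oqfyytbm") follow existing edges; "l" is the first miss.
Each of the 3 remaining characters creates one node.

3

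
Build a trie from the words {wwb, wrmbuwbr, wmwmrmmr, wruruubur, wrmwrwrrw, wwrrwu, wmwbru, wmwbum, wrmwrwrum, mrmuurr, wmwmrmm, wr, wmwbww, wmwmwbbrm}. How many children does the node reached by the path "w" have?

3

The children of the "w" node are the distinct next characters among strings starting with "w".
Characters that immediately follow "w" among the stored strings: {m, r, w}.
That node has 3 child edges.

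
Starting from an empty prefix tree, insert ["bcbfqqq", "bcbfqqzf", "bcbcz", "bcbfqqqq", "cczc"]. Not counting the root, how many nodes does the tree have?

16

Trie structure (* marks end of a word):
(root)
├─ b
│  └─ c
│     └─ b
│        ├─ c
│        │  └─ z *
│        └─ f
│           └─ q
│              └─ q
│                 ├─ q *
│                 │  └─ q *
│                 └─ z
│                    └─ f *
└─ c
   └─ c
      └─ z
         └─ c *
Counting every labelled node above: 16.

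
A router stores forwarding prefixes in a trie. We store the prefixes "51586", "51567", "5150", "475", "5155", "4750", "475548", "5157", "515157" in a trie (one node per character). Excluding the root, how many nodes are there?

For each word, the new-node count is its length minus the longest prefix already in the trie:
  "51586" → 5 new (5, 1, 5, 8, 6)
  "51567" → prefix "515" already present; 2 new (6, 7)
  "5150" → prefix "515" already present; 1 new (0)
  "475" → 3 new (4, 7, 5)
  "5155" → prefix "515" already present; 1 new (5)
  "4750" → prefix "475" already present; 1 new (0)
  "475548" → prefix "475" already present; 3 new (5, 4, 8)
  "5157" → prefix "515" already present; 1 new (7)
  "515157" → prefix "515" already present; 3 new (1, 5, 7)
Total nodes = 5 + 2 + 1 + 3 + 1 + 1 + 3 + 1 + 3 = 20

20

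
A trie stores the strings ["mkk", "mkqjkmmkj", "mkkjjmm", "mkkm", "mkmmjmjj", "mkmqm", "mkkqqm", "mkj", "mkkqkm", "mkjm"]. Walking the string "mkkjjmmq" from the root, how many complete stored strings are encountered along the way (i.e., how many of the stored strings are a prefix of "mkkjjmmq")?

2

Check each prefix of "mkkjjmmq" against the stored set — each match is an end-marker on the path.
Prefixes of the query that are stored words: "mkk", "mkkjjmm"
Count: 2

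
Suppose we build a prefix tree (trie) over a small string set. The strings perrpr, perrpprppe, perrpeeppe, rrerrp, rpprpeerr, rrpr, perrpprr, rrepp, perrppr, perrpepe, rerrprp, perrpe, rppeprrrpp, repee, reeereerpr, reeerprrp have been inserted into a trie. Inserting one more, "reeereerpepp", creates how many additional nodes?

3

Walking "reeereerpepp" from the root, the first 9 characters ("reeereerp") follow existing edges; "e" is the first miss.
So 12 − 9 = 3 new nodes.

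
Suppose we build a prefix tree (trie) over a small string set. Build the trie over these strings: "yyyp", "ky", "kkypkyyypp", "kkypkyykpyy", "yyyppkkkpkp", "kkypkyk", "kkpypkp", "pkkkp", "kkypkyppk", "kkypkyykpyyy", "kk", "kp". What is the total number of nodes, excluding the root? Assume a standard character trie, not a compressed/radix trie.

42

Count nodes per top-level branch (shared prefixes stored once):
  'k'-branch (kk, kkpypkp, kkypkyk, kkypkyppk, kkypkyykpyy, kkypkyykpyyy, kkypkyyypp, kp, ky): 26 nodes
  'p'-branch (pkkkp): 5 nodes
  'y'-branch (yyyp, yyyppkkkpkp): 11 nodes
Sum: 42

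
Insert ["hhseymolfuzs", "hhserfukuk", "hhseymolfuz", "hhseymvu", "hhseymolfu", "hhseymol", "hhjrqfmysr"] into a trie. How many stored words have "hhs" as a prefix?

Filter for entries beginning with "hhs":
Matches: "hhserfukuk", "hhseymol", "hhseymolfu", "hhseymolfuz", "hhseymolfuzs", "hhseymvu"
Count: 6

6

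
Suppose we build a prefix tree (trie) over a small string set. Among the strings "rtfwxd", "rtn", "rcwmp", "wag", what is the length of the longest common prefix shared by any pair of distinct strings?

Equivalently: take the maximum, over all pairs, of their longest common prefix length.
e.g. "rtfwxd" and "rtn" share the prefix "rt" of length 2; no pair shares a longer one.
Longest shared-prefix length: 2

2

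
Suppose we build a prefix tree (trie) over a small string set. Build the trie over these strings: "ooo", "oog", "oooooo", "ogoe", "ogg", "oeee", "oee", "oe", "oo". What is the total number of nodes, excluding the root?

Insert word by word; a character creates a node only if that edge doesn't already exist:
  "ooo" → 3 new (o, o, o)
  "oog" → prefix "oo" already present; 1 new (g)
  "oooooo" → prefix "ooo" already present; 3 new (o, o, o)
  "ogoe" → prefix "o" already present; 3 new (g, o, e)
  "ogg" → prefix "og" already present; 1 new (g)
  "oeee" → prefix "o" already present; 3 new (e, e, e)
  "oee" → prefix "oee" already present; 0 new (none)
  "oe" → prefix "oe" already present; 0 new (none)
  "oo" → prefix "oo" already present; 0 new (none)
Total nodes = 3 + 1 + 3 + 3 + 1 + 3 + 0 + 0 + 0 = 14

14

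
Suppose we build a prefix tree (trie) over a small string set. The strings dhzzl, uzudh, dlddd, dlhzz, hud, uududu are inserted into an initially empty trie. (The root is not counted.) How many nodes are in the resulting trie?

25

Insert word by word; a character creates a node only if that edge doesn't already exist:
  "dhzzl" → 5 new (d, h, z, z, l)
  "uzudh" → 5 new (u, z, u, d, h)
  "dlddd" → prefix "d" already present; 4 new (l, d, d, d)
  "dlhzz" → prefix "dl" already present; 3 new (h, z, z)
  "hud" → 3 new (h, u, d)
  "uududu" → prefix "u" already present; 5 new (u, d, u, d, u)
Total nodes = 5 + 5 + 4 + 3 + 3 + 5 = 25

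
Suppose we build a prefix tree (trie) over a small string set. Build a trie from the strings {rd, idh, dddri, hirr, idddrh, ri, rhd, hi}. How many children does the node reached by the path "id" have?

2

The children of the "id" node are the distinct next characters among strings starting with "id".
Distinct next characters after "id": d, h.
That node has 2 child edges.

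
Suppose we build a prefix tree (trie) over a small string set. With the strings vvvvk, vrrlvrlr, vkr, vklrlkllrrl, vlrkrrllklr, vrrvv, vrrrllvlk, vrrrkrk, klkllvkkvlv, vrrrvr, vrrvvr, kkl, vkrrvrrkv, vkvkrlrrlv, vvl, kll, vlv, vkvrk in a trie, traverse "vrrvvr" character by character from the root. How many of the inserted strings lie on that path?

2

Walk "vrrvvr" from the root; an end-of-word marker is hit whenever a stored word is a prefix of "vrrvvr".
Prefixes of the query that are stored words: "vrrvv", "vrrvvr"
Count: 2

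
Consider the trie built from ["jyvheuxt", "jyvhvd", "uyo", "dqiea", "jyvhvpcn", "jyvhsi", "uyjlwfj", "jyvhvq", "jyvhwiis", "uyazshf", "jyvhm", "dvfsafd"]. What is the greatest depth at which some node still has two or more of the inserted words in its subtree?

5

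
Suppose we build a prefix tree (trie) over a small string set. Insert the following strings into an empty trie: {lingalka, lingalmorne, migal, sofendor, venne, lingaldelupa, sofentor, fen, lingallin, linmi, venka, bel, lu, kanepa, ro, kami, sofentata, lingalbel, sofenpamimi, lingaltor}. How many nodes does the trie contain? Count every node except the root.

79

Count nodes per top-level branch (shared prefixes stored once):
  'b'-branch (bel): 3 nodes
  'f'-branch (fen): 3 nodes
  'k'-branch (kami, kanepa): 8 nodes
  'l'-branch (lingalbel, lingaldelupa, lingalka, lingallin, lingalmorne, lingaltor, linmi, lu): 31 nodes
  'm'-branch (migal): 5 nodes
  'r'-branch (ro): 2 nodes
  's'-branch (sofendor, sofenpamimi, sofentata, sofentor): 20 nodes
  'v'-branch (venka, venne): 7 nodes
Sum: 79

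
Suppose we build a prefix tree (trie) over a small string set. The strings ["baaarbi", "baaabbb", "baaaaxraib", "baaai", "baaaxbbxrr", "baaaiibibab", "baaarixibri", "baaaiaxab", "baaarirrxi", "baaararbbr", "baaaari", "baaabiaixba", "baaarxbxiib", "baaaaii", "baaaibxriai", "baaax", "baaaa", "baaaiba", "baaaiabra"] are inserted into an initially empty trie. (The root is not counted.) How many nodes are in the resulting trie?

Count nodes per top-level branch (shared prefixes stored once):
  'b'-branch (baaaa, baaaaii, baaaari, baaaaxraib, baaabbb, baaabiaixba, baaai, baaaiabra, baaaiaxab, baaaiba, baaaibxriai, baaaiibibab, baaararbbr, baaarbi, baaarirrxi, baaarixibri, baaarxbxiib, baaax, baaaxbbxrr): 74 nodes
Sum: 74

74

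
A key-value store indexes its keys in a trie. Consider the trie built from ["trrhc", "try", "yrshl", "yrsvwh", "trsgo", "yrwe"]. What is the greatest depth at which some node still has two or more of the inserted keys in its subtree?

3

The deepest shared node is where two words last agree before diverging.
e.g. "yrshl" and "yrsvwh" share the prefix "yrs" of length 3; no pair shares a longer one.
Longest shared-prefix length: 3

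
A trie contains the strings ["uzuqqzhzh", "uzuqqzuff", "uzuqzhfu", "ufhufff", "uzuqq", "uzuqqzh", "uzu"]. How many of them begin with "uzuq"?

5

Traverse to the node for "uzuq", then collect every word in that subtree.
Words under "uzuq": uzuqq, uzuqqzh, uzuqqzhzh, uzuqqzuff, uzuqzhfu
Count: 5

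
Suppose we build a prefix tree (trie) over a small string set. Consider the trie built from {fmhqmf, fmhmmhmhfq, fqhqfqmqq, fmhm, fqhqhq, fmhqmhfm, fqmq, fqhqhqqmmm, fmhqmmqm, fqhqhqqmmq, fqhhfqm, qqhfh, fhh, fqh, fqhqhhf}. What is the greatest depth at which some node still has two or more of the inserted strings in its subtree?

9

Look for the deepest trie node that still has at least two words in its subtree.
e.g. "fqhqhqqmmm" and "fqhqhqqmmq" share the prefix "fqhqhqqmm" of length 9; no pair shares a longer one.
Longest shared-prefix length: 9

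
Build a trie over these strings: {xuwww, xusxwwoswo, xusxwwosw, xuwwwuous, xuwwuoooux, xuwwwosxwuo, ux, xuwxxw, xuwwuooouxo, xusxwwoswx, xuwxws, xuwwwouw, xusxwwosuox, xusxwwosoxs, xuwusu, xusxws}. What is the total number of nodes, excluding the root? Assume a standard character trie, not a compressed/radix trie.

50

Insert word by word; a character creates a node only if that edge doesn't already exist:
  "xuwww" → 5 new (x, u, w, w, w)
  "xusxwwoswo" → prefix "xu" already present; 8 new (s, x, w, w, o, s, w, o)
  "xusxwwosw" → prefix "xusxwwosw" already present; 0 new (none)
  "xuwwwuous" → prefix "xuwww" already present; 4 new (u, o, u, s)
  "xuwwuoooux" → prefix "xuww" already present; 6 new (u, o, o, o, u, x)
  "xuwwwosxwuo" → prefix "xuwww" already present; 6 new (o, s, x, w, u, o)
  "ux" → 2 new (u, x)
  "xuwxxw" → prefix "xuw" already present; 3 new (x, x, w)
  "xuwwuooouxo" → prefix "xuwwuoooux" already present; 1 new (o)
  "xusxwwoswx" → prefix "xusxwwosw" already present; 1 new (x)
  "xuwxws" → prefix "xuwx" already present; 2 new (w, s)
  "xuwwwouw" → prefix "xuwwwo" already present; 2 new (u, w)
  "xusxwwosuox" → prefix "xusxwwos" already present; 3 new (u, o, x)
  "xusxwwosoxs" → prefix "xusxwwos" already present; 3 new (o, x, s)
  "xuwusu" → prefix "xuw" already present; 3 new (u, s, u)
  "xusxws" → prefix "xusxw" already present; 1 new (s)
Total nodes = 5 + 8 + 0 + 4 + 6 + 6 + 2 + 3 + 1 + 1 + 2 + 2 + 3 + 3 + 3 + 1 = 50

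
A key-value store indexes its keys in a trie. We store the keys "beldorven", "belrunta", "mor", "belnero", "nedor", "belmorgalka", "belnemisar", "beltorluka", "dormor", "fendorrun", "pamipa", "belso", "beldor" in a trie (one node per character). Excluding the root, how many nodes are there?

69

Trace insertions, counting only characters that open a new branch:
  "beldorven" → 9 new (b, e, l, d, o, r, v, e, n)
  "belrunta" → prefix "bel" already present; 5 new (r, u, n, t, a)
  "mor" → 3 new (m, o, r)
  "belnero" → prefix "bel" already present; 4 new (n, e, r, o)
  "nedor" → 5 new (n, e, d, o, r)
  "belmorgalka" → prefix "bel" already present; 8 new (m, o, r, g, a, l, k, a)
  "belnemisar" → prefix "belne" already present; 5 new (m, i, s, a, r)
  "beltorluka" → prefix "bel" already present; 7 new (t, o, r, l, u, k, a)
  "dormor" → 6 new (d, o, r, m, o, r)
  "fendorrun" → 9 new (f, e, n, d, o, r, r, u, n)
  "pamipa" → 6 new (p, a, m, i, p, a)
  "belso" → prefix "bel" already present; 2 new (s, o)
  "beldor" → prefix "beldor" already present; 0 new (none)
Total nodes = 9 + 5 + 3 + 4 + 5 + 8 + 5 + 7 + 6 + 9 + 6 + 2 + 0 = 69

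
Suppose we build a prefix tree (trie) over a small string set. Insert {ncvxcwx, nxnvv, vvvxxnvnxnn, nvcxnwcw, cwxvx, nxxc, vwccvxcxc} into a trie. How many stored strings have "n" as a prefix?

4

Filter for entries beginning with "n":
Matches: "ncvxcwx", "nvcxnwcw", "nxnvv", "nxxc"
Count: 4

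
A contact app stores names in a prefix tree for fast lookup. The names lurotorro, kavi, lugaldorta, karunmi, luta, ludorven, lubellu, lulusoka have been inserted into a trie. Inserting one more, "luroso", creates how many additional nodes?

The longest prefix of "luroso" already in the trie is "luro" (length 4).
Each of the 2 remaining characters creates one node.

2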